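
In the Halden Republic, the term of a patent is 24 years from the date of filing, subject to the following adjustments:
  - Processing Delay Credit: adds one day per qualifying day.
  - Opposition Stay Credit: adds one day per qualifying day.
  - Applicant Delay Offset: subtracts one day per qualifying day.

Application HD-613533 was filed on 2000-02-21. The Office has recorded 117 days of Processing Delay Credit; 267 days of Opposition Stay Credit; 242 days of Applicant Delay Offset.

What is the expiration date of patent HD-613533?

July 12, 2024

Base term: filing date + 24 years → 21 February 2024.
Processing Delay Credit: +117 days → 17 June 2024.
Opposition Stay Credit: +267 days → 11 March 2025.
Applicant Delay Offset: −242 days → 12 July 2024.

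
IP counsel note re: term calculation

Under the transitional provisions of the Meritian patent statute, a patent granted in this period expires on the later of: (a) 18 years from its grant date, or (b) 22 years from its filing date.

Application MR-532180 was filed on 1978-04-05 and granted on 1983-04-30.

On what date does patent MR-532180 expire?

(a) grant + 18 years → 30 April 2001.
(b) filing + 22 years → 5 April 2000.
Later of the two: 30 April 2001.

2001-04-30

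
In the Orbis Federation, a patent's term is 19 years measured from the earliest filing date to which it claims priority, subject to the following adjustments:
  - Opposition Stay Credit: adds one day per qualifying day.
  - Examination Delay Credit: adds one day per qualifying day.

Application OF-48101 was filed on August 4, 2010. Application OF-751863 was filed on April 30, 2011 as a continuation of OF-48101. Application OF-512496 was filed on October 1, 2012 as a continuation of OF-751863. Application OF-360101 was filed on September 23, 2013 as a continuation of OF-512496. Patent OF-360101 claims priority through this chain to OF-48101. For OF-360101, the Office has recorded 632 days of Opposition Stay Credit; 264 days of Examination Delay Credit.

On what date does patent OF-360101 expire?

2032-01-17

Earliest priority filing: 4 August 2010.
Base term: 4 August 2010 + 19 years → 4 August 2029.
Opposition Stay Credit: +632 days → 28 April 2031.
Examination Delay Credit: +264 days → 17 January 2032.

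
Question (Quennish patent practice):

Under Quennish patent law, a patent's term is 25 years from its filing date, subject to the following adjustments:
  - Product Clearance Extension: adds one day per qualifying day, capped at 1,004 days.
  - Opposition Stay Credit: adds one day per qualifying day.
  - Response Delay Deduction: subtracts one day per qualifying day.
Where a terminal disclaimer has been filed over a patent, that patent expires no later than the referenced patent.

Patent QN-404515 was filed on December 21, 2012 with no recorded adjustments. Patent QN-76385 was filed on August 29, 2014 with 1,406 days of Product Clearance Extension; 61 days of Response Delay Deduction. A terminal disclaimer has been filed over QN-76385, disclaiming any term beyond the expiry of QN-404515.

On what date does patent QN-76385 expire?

Natural term of QN-76385:
  Base: filing + 25 years → 29 August 2039.
  Product Clearance Extension: 1406 days claimed exceeds the 1004-day cap, so +1004 days → 29 May 2042.
  Response Delay Deduction: −61 days → 29 March 2042.
Expiry of referenced patent QN-404515:
  Base: filing + 25 years → 21 December 2037.
Terminal disclaimer: QN-76385 expires on the earlier of 29 March 2042 and 21 December 2037.

December 21, 2037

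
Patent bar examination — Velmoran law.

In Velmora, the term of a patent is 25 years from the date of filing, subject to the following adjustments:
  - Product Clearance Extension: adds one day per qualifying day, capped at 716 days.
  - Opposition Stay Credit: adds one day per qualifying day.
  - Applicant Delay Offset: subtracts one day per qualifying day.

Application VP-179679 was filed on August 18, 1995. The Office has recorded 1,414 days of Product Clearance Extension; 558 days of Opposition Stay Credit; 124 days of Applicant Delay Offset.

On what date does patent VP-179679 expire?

Base term: filing date + 25 years → 18 August 2020.
Product Clearance Extension: 1414 days claimed exceeds the 716-day cap, so +716 days → 4 August 2022.
Opposition Stay Credit: +558 days → 13 February 2024.
Applicant Delay Offset: −124 days → 12 October 2023.

2023-10-12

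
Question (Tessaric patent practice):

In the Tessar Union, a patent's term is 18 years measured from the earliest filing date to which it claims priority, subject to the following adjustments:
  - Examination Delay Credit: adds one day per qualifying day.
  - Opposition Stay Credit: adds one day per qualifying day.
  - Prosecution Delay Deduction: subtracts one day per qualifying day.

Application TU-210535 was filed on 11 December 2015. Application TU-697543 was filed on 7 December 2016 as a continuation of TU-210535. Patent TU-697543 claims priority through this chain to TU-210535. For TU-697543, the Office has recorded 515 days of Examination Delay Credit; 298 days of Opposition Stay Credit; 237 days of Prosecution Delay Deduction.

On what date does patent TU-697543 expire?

July 10, 2035

Earliest priority filing: 11 December 2015.
Base term: 11 December 2015 + 18 years → 11 December 2033.
Examination Delay Credit: +515 days → 10 May 2035.
Opposition Stay Credit: +298 days → 3 March 2036.
Prosecution Delay Deduction: −237 days → 10 July 2035.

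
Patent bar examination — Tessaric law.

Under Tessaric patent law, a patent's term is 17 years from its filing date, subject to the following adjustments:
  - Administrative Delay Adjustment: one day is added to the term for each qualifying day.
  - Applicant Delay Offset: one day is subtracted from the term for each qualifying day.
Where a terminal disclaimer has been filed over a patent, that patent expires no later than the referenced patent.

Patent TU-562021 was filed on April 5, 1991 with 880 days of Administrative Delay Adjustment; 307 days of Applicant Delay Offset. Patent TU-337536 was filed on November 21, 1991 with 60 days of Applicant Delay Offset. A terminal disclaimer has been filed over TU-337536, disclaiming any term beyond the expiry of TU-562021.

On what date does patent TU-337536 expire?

September 22, 2008

Natural term of TU-337536:
  Base: filing + 17 years → 21 November 2008.
  Applicant Delay Offset: −60 days → 22 September 2008.
Expiry of referenced patent TU-562021:
  Base: filing + 17 years → 5 April 2008.
  Administrative Delay Adjustment: +880 days → 2 September 2010.
  Applicant Delay Offset: −307 days → 30 October 2009.
Terminal disclaimer: TU-337536 expires on the earlier of 22 September 2008 and 30 October 2009.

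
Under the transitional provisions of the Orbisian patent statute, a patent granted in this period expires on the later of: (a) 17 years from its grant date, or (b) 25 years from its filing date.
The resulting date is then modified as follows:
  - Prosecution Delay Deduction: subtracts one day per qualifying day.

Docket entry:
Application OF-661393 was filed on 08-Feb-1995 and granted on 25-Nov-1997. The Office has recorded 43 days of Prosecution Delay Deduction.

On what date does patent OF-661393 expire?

(a) grant + 17 years → 25 November 2014.
(b) filing + 25 years → 8 February 2020.
Later of the two: 8 February 2020.
Prosecution Delay Deduction: −43 days → 27 December 2019.

2019-12-27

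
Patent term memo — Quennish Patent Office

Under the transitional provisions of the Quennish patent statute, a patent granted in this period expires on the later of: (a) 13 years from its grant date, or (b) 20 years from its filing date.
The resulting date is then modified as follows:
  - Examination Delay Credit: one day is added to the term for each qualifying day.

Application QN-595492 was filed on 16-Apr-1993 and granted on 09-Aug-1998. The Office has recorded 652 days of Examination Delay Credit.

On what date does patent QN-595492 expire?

2015-01-28

(a) grant + 13 years → 9 August 2011.
(b) filing + 20 years → 16 April 2013.
Later of the two: 16 April 2013.
Examination Delay Credit: +652 days → 28 January 2015.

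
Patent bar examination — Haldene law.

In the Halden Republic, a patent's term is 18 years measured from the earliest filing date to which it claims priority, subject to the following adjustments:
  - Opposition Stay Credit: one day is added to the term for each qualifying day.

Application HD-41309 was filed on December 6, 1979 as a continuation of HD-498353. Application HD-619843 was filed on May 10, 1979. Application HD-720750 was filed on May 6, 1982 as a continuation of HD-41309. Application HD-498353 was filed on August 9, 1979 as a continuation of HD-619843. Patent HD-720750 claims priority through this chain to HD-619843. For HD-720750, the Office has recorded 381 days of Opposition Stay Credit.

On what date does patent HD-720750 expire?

Earliest priority filing: 10 May 1979.
Base term: 10 May 1979 + 18 years → 10 May 1997.
Opposition Stay Credit: +381 days → 26 May 1998.

May 26, 1998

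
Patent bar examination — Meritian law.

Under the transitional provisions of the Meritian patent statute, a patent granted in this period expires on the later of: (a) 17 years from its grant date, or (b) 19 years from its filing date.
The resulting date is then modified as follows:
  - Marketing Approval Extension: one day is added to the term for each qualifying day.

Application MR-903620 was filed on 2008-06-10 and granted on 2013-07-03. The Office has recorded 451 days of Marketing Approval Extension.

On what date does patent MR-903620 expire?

(a) grant + 17 years → 3 July 2030.
(b) filing + 19 years → 10 June 2027.
Later of the two: 3 July 2030.
Marketing Approval Extension: +451 days → 27 September 2031.

September 27, 2031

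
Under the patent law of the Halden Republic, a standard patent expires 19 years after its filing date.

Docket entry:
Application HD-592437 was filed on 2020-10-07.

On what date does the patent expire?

2039-10-07

Filing date + 19 years → 7 October 2039.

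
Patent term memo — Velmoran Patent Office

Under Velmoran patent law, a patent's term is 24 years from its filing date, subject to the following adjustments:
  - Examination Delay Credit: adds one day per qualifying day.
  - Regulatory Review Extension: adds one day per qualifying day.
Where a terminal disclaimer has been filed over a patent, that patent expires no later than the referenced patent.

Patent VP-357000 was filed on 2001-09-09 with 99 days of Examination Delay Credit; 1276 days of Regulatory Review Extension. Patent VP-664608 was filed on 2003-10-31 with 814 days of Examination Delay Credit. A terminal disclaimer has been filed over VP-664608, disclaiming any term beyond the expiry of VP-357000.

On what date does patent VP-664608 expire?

June 15, 2029

Natural term of VP-664608:
  Base: filing + 24 years → 31 October 2027.
  Examination Delay Credit: +814 days → 22 January 2030.
Expiry of referenced patent VP-357000:
  Base: filing + 24 years → 9 September 2025.
  Examination Delay Credit: +99 days → 17 December 2025.
  Regulatory Review Extension: +1276 days → 15 June 2029.
Terminal disclaimer: VP-664608 expires on the earlier of 22 January 2030 and 15 June 2029.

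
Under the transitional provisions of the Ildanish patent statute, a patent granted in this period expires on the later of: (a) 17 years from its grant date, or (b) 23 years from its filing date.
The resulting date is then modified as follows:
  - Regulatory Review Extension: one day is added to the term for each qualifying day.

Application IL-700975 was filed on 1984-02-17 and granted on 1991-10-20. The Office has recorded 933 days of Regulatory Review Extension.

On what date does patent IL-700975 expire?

2011-05-11

(a) grant + 17 years → 20 October 2008.
(b) filing + 23 years → 17 February 2007.
Later of the two: 20 October 2008.
Regulatory Review Extension: +933 days → 11 May 2011.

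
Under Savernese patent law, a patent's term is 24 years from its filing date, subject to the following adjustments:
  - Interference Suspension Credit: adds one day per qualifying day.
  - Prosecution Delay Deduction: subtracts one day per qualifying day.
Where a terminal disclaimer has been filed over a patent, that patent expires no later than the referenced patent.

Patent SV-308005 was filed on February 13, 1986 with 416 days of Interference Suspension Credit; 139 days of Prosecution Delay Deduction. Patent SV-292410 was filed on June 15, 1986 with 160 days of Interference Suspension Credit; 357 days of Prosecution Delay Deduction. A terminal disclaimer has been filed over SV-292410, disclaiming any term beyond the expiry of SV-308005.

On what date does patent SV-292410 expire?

November 30, 2009

Natural term of SV-292410:
  Base: filing + 24 years → 15 June 2010.
  Interference Suspension Credit: +160 days → 22 November 2010.
  Prosecution Delay Deduction: −357 days → 30 November 2009.
Expiry of referenced patent SV-308005:
  Base: filing + 24 years → 13 February 2010.
  Interference Suspension Credit: +416 days → 5 April 2011.
  Prosecution Delay Deduction: −139 days → 17 November 2010.
Terminal disclaimer: SV-292410 expires on the earlier of 30 November 2009 and 17 November 2010.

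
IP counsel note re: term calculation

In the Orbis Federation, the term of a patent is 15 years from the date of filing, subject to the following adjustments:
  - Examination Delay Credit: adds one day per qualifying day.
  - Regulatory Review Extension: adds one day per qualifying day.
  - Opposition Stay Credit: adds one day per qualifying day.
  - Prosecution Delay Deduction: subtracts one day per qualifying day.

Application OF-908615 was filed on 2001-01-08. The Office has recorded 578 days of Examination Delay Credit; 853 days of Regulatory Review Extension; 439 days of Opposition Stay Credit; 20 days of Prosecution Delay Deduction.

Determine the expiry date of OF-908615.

Base term: filing date + 15 years → 8 January 2016.
Examination Delay Credit: +578 days → 8 August 2017.
Regulatory Review Extension: +853 days → 9 December 2019.
Opposition Stay Credit: +439 days → 20 February 2021.
Prosecution Delay Deduction: −20 days → 31 January 2021.

2021-01-31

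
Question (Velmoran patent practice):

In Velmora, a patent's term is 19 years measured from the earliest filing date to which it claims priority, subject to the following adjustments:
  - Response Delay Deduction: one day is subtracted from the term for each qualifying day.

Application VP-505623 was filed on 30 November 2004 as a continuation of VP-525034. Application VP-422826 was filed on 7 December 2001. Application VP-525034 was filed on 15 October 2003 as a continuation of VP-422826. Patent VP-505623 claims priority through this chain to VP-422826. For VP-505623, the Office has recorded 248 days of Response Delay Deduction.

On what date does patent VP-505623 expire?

Earliest priority filing: 7 December 2001.
Base term: 7 December 2001 + 19 years → 7 December 2020.
Response Delay Deduction: −248 days → 3 April 2020.

2020-04-03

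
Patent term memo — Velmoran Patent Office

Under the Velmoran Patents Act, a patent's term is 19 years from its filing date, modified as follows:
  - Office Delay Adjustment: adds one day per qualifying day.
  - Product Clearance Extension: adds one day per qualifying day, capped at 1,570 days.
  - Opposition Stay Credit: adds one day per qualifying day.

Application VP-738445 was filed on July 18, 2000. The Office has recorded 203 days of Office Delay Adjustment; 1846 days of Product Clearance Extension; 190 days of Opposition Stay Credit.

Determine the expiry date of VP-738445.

Base term: filing date + 19 years → 18 July 2019.
Office Delay Adjustment: +203 days → 6 February 2020.
Product Clearance Extension: 1846 days claimed exceeds the 1570-day cap, so +1570 days → 25 May 2024.
Opposition Stay Credit: +190 days → 1 December 2024.

2024-12-01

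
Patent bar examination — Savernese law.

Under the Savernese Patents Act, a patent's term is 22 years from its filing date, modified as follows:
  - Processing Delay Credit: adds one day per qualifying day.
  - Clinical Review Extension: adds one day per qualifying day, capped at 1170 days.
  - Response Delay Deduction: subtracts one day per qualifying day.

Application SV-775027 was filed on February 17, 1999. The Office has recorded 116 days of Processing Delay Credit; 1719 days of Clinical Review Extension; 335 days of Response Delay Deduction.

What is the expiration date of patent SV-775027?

2023-09-26

Base term: filing date + 22 years → 17 February 2021.
Processing Delay Credit: +116 days → 13 June 2021.
Clinical Review Extension: 1719 days claimed exceeds the 1170-day cap, so +1170 days → 26 August 2024.
Response Delay Deduction: −335 days → 26 September 2023.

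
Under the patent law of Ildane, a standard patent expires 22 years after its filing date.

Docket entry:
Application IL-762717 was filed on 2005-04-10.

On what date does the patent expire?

April 10, 2027

Filing date + 22 years → 10 April 2027.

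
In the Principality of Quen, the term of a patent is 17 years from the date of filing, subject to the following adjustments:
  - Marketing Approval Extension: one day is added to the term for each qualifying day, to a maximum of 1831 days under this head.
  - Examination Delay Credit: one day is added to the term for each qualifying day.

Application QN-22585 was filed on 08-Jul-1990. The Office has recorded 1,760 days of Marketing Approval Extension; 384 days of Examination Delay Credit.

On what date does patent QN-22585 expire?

Base term: filing date + 17 years → 8 July 2007.
Marketing Approval Extension: 1760 days (within the 1831-day cap) → +1760 days → 2 May 2012.
Examination Delay Credit: +384 days → 21 May 2013.

May 21, 2013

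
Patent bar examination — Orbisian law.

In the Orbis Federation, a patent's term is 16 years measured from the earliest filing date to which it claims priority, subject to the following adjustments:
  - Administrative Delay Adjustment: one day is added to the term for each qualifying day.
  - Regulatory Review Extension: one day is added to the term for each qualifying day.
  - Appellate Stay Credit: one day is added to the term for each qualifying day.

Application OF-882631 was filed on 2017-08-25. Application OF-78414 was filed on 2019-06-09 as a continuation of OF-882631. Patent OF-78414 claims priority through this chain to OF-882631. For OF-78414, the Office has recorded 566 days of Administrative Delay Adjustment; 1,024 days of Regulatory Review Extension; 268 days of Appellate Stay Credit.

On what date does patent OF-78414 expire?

Earliest priority filing: 25 August 2017.
Base term: 25 August 2017 + 16 years → 25 August 2033.
Administrative Delay Adjustment: +566 days → 14 March 2035.
Regulatory Review Extension: +1024 days → 1 January 2038.
Appellate Stay Credit: +268 days → 26 September 2038.

September 26, 2038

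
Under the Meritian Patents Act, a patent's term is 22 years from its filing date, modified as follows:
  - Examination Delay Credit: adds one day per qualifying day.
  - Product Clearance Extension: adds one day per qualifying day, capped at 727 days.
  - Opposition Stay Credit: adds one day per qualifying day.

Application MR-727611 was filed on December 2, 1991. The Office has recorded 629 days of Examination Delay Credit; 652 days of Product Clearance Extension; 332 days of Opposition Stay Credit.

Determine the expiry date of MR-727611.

2018-05-03

Base term: filing date + 22 years → 2 December 2013.
Examination Delay Credit: +629 days → 23 August 2015.
Product Clearance Extension: 652 days (within the 727-day cap) → +652 days → 5 June 2017.
Opposition Stay Credit: +332 days → 3 May 2018.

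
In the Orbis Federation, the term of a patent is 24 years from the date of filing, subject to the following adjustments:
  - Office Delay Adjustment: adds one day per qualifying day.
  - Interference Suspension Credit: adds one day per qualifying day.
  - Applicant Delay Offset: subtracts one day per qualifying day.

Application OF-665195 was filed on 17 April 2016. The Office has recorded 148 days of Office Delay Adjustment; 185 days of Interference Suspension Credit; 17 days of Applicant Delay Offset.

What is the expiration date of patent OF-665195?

Base term: filing date + 24 years → 17 April 2040.
Office Delay Adjustment: +148 days → 12 September 2040.
Interference Suspension Credit: +185 days → 16 March 2041.
Applicant Delay Offset: −17 days → 27 February 2041.

2041-02-27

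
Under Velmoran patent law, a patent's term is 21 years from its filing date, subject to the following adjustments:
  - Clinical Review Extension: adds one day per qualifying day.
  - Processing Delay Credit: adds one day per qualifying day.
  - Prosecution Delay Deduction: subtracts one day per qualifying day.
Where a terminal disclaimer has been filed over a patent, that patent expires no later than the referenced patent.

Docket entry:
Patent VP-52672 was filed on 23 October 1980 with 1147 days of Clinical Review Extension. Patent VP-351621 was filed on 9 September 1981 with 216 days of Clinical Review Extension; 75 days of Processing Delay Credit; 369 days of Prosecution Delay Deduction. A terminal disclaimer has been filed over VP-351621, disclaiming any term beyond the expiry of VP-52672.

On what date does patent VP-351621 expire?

June 23, 2002

Natural term of VP-351621:
  Base: filing + 21 years → 9 September 2002.
  Clinical Review Extension: +216 days → 13 April 2003.
  Processing Delay Credit: +75 days → 27 June 2003.
  Prosecution Delay Deduction: −369 days → 23 June 2002.
Expiry of referenced patent VP-52672:
  Base: filing + 21 years → 23 October 2001.
  Clinical Review Extension: +1147 days → 13 December 2004.
Terminal disclaimer: VP-351621 expires on the earlier of 23 June 2002 and 13 December 2004.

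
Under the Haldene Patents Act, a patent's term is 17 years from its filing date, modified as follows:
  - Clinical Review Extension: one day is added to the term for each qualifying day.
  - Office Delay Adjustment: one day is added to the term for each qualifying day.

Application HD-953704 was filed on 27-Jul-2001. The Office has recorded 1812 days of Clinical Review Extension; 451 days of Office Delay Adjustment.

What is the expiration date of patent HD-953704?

October 6, 2024

Base term: filing date + 17 years → 27 July 2018.
Clinical Review Extension: +1812 days → 13 July 2023.
Office Delay Adjustment: +451 days → 6 October 2024.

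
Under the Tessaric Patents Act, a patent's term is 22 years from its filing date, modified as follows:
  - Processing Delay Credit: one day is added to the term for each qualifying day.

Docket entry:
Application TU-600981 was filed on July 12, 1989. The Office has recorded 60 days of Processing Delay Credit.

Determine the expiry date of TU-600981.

Base term: filing date + 22 years → 12 July 2011.
Processing Delay Credit: +60 days → 10 September 2011.

September 10, 2011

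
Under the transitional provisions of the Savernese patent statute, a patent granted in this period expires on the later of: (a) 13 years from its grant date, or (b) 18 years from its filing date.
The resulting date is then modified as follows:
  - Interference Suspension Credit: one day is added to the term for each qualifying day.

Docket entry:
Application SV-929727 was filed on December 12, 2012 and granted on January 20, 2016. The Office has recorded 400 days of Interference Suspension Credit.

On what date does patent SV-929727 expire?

(a) grant + 13 years → 20 January 2029.
(b) filing + 18 years → 12 December 2030.
Later of the two: 12 December 2030.
Interference Suspension Credit: +400 days → 16 January 2032.

2032-01-16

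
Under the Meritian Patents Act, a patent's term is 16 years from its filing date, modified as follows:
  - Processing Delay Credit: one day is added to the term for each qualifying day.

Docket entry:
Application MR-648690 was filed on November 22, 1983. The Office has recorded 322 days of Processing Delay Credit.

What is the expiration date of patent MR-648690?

October 9, 2000

Base term: filing date + 16 years → 22 November 1999.
Processing Delay Credit: +322 days → 9 October 2000.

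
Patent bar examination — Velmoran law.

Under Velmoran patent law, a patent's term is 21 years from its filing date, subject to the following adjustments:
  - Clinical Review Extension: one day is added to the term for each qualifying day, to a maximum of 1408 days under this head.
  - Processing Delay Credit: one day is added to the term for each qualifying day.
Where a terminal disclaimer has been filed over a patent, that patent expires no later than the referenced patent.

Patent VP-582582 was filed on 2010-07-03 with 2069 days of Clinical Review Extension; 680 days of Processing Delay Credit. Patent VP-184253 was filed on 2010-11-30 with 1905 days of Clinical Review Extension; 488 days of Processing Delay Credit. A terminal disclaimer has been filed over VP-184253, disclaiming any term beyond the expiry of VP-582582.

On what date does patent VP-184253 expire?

2037-02-07

Natural term of VP-184253:
  Base: filing + 21 years → 30 November 2031.
  Clinical Review Extension: 1905 days claimed exceeds the 1408-day cap, so +1408 days → 8 October 2035.
  Processing Delay Credit: +488 days → 7 February 2037.
Expiry of referenced patent VP-582582:
  Base: filing + 21 years → 3 July 2031.
  Clinical Review Extension: 2069 days claimed exceeds the 1408-day cap, so +1408 days → 11 May 2035.
  Processing Delay Credit: +680 days → 21 March 2037.
Terminal disclaimer: VP-184253 expires on the earlier of 7 February 2037 and 21 March 2037.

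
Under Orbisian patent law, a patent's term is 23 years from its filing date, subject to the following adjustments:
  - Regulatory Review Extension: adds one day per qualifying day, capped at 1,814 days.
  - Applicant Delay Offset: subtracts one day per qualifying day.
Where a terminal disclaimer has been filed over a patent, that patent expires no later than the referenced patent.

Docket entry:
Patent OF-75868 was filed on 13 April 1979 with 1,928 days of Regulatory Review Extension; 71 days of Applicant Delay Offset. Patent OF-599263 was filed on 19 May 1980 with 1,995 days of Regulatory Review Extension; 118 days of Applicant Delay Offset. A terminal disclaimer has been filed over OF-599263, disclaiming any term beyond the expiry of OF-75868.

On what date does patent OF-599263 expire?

Natural term of OF-599263:
  Base: filing + 23 years → 19 May 2003.
  Regulatory Review Extension: 1995 days claimed exceeds the 1814-day cap, so +1814 days → 6 May 2008.
  Applicant Delay Offset: −118 days → 9 January 2008.
Expiry of referenced patent OF-75868:
  Base: filing + 23 years → 13 April 2002.
  Regulatory Review Extension: 1928 days claimed exceeds the 1814-day cap, so +1814 days → 1 April 2007.
  Applicant Delay Offset: −71 days → 20 January 2007.
Terminal disclaimer: OF-599263 expires on the earlier of 9 January 2008 and 20 January 2007.

January 20, 2007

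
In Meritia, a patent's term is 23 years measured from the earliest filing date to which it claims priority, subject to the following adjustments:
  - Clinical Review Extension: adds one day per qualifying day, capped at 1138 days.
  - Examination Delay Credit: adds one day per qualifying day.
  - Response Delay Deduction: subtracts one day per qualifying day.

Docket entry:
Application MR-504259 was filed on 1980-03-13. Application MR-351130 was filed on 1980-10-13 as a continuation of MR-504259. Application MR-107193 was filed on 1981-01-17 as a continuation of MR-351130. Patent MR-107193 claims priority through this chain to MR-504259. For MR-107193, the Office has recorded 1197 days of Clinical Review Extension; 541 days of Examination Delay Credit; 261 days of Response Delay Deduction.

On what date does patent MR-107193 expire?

Earliest priority filing: 13 March 1980.
Base term: 13 March 1980 + 23 years → 13 March 2003.
Clinical Review Extension: 1197 days claimed exceeds the 1138-day cap, so +1138 days → 24 April 2006.
Examination Delay Credit: +541 days → 17 October 2007.
Response Delay Deduction: −261 days → 29 January 2007.

January 29, 2007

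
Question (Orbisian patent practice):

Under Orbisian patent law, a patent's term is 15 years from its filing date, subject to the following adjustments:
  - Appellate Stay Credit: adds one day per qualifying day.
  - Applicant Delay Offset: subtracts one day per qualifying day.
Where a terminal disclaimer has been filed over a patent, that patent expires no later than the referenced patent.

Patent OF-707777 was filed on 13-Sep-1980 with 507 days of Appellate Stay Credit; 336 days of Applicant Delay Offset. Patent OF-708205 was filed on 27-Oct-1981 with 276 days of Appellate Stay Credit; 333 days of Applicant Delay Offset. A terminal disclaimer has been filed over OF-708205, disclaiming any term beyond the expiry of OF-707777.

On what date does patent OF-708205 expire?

Natural term of OF-708205:
  Base: filing + 15 years → 27 October 1996.
  Appellate Stay Credit: +276 days → 30 July 1997.
  Applicant Delay Offset: −333 days → 31 August 1996.
Expiry of referenced patent OF-707777:
  Base: filing + 15 years → 13 September 1995.
  Appellate Stay Credit: +507 days → 1 February 1997.
  Applicant Delay Offset: −336 days → 2 March 1996.
Terminal disclaimer: OF-708205 expires on the earlier of 31 August 1996 and 2 March 1996.

March 2, 1996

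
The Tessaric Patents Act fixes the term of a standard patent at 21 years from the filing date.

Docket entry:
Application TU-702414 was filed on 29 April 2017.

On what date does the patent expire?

Filing date + 21 years → 29 April 2038.

2038-04-29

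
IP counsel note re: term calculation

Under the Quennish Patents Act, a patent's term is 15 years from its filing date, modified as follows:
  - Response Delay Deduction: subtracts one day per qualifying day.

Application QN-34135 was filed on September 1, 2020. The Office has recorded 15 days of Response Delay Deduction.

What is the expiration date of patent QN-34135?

Base term: filing date + 15 years → 1 September 2035.
Response Delay Deduction: −15 days → 17 August 2035.

2035-08-17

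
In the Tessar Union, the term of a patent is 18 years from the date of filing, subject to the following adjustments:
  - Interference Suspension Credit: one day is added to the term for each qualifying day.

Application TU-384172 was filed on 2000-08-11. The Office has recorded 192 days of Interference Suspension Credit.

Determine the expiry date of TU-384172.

Base term: filing date + 18 years → 11 August 2018.
Interference Suspension Credit: +192 days → 19 February 2019.

2019-02-19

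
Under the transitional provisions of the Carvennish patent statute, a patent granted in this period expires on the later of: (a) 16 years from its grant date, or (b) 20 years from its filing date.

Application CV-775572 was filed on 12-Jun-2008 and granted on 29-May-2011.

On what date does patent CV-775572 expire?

June 12, 2028

(a) grant + 16 years → 29 May 2027.
(b) filing + 20 years → 12 June 2028.
Later of the two: 12 June 2028.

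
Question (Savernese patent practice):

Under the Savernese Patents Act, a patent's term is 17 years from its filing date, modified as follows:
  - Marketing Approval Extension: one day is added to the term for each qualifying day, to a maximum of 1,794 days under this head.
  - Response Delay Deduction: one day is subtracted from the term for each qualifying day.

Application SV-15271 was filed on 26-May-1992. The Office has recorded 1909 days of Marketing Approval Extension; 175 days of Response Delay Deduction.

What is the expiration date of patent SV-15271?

Base term: filing date + 17 years → 26 May 2009.
Marketing Approval Extension: 1909 days claimed exceeds the 1794-day cap, so +1794 days → 24 April 2014.
Response Delay Deduction: −175 days → 31 October 2013.

October 31, 2013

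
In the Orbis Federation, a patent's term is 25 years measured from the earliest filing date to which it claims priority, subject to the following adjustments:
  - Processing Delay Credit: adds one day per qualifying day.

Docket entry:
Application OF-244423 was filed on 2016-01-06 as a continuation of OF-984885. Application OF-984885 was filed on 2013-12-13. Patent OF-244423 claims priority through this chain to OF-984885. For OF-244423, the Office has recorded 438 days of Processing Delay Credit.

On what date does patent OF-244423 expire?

February 24, 2040

Earliest priority filing: 13 December 2013.
Base term: 13 December 2013 + 25 years → 13 December 2038.
Processing Delay Credit: +438 days → 24 February 2040.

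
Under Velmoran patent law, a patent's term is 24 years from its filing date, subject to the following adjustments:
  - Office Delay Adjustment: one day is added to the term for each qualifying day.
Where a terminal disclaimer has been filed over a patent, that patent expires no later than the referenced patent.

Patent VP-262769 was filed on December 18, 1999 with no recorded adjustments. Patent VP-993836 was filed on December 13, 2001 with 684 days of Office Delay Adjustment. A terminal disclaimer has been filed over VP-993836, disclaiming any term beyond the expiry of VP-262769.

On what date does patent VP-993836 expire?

Natural term of VP-993836:
  Base: filing + 24 years → 13 December 2025.
  Office Delay Adjustment: +684 days → 28 October 2027.
Expiry of referenced patent VP-262769:
  Base: filing + 24 years → 18 December 2023.
Terminal disclaimer: VP-993836 expires on the earlier of 28 October 2027 and 18 December 2023.

2023-12-18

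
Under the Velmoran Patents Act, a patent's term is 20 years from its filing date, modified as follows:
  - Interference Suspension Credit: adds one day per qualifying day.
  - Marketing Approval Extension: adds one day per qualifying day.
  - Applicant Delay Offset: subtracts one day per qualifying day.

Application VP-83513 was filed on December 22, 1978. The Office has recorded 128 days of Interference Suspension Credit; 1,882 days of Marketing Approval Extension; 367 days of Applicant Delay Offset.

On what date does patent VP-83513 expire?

June 22, 2003

Base term: filing date + 20 years → 22 December 1998.
Interference Suspension Credit: +128 days → 29 April 1999.
Marketing Approval Extension: +1882 days → 23 June 2004.
Applicant Delay Offset: −367 days → 22 June 2003.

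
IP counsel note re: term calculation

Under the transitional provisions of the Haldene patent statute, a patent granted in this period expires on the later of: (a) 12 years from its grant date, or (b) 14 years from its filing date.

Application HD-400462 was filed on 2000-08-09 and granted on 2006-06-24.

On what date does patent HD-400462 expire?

2018-06-24

(a) grant + 12 years → 24 June 2018.
(b) filing + 14 years → 9 August 2014.
Later of the two: 24 June 2018.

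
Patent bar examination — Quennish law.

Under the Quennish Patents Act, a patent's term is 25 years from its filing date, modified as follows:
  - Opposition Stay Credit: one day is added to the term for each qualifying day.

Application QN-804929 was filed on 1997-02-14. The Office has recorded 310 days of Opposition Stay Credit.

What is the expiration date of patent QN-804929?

Base term: filing date + 25 years → 14 February 2022.
Opposition Stay Credit: +310 days → 21 December 2022.

December 21, 2022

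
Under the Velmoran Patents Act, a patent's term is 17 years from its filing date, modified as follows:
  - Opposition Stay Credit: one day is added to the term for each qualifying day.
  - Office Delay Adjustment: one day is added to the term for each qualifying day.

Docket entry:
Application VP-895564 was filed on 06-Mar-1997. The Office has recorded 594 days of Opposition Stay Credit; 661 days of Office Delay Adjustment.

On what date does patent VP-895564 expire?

Base term: filing date + 17 years → 6 March 2014.
Opposition Stay Credit: +594 days → 21 October 2015.
Office Delay Adjustment: +661 days → 12 August 2017.

August 12, 2017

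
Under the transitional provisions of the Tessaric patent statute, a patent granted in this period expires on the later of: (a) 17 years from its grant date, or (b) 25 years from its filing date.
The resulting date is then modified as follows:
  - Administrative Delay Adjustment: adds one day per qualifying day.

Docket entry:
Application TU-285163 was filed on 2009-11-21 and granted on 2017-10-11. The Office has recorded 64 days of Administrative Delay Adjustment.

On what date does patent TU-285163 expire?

(a) grant + 17 years → 11 October 2034.
(b) filing + 25 years → 21 November 2034.
Later of the two: 21 November 2034.
Administrative Delay Adjustment: +64 days → 24 January 2035.

2035-01-24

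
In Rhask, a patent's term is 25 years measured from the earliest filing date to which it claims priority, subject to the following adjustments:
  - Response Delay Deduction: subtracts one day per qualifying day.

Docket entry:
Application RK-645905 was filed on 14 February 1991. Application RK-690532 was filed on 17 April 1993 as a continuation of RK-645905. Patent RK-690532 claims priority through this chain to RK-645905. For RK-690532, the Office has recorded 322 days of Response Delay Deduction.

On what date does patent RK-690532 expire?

Earliest priority filing: 14 February 1991.
Base term: 14 February 1991 + 25 years → 14 February 2016.
Response Delay Deduction: −322 days → 29 March 2015.

2015-03-29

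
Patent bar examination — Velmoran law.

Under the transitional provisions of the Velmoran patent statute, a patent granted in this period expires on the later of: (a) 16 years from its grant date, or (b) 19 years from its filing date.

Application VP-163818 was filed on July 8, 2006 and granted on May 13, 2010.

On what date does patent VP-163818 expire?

(a) grant + 16 years → 13 May 2026.
(b) filing + 19 years → 8 July 2025.
Later of the two: 13 May 2026.

2026-05-13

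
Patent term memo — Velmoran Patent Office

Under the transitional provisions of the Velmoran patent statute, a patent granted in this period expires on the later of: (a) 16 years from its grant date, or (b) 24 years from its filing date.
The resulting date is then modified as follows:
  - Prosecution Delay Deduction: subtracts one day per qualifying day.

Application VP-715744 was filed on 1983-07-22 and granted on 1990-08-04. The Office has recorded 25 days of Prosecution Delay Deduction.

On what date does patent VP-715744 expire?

(a) grant + 16 years → 4 August 2006.
(b) filing + 24 years → 22 July 2007.
Later of the two: 22 July 2007.
Prosecution Delay Deduction: −25 days → 27 June 2007.

2007-06-27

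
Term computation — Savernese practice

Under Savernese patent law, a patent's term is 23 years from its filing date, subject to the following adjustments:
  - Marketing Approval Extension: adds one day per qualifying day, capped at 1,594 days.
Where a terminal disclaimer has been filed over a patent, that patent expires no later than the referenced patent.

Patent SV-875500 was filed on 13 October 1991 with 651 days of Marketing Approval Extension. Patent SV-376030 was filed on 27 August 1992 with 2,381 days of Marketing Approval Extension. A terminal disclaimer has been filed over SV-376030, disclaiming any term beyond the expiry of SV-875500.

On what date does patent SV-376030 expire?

Natural term of SV-376030:
  Base: filing + 23 years → 27 August 2015.
  Marketing Approval Extension: 2381 days claimed exceeds the 1594-day cap, so +1594 days → 7 January 2020.
Expiry of referenced patent SV-875500:
  Base: filing + 23 years → 13 October 2014.
  Marketing Approval Extension: 651 days (within the 1594-day cap) → +651 days → 25 July 2016.
Terminal disclaimer: SV-376030 expires on the earlier of 7 January 2020 and 25 July 2016.

July 25, 2016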